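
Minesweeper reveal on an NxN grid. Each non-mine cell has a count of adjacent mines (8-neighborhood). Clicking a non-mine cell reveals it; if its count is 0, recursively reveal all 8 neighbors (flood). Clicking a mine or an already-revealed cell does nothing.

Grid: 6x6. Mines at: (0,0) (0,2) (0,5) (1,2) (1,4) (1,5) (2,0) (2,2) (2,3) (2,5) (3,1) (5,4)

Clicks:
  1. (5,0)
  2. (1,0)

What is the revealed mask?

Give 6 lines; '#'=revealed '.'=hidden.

Click 1 (5,0) count=0: revealed 8 new [(4,0) (4,1) (4,2) (4,3) (5,0) (5,1) (5,2) (5,3)] -> total=8
Click 2 (1,0) count=2: revealed 1 new [(1,0)] -> total=9

Answer: ......
#.....
......
......
####..
####..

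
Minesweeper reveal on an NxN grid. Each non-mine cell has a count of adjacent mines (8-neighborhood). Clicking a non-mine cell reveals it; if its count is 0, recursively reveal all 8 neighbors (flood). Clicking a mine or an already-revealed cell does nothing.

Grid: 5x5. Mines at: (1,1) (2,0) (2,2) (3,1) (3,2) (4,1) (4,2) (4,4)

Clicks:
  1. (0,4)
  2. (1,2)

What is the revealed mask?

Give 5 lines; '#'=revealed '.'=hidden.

Answer: ..###
..###
...##
...##
.....

Derivation:
Click 1 (0,4) count=0: revealed 10 new [(0,2) (0,3) (0,4) (1,2) (1,3) (1,4) (2,3) (2,4) (3,3) (3,4)] -> total=10
Click 2 (1,2) count=2: revealed 0 new [(none)] -> total=10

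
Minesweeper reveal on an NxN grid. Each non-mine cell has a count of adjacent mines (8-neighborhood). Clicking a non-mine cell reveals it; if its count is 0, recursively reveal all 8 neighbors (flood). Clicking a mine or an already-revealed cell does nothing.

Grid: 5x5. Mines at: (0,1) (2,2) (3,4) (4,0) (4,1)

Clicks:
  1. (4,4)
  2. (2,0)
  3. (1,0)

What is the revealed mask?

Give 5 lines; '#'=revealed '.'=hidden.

Answer: .....
##...
##...
##...
....#

Derivation:
Click 1 (4,4) count=1: revealed 1 new [(4,4)] -> total=1
Click 2 (2,0) count=0: revealed 6 new [(1,0) (1,1) (2,0) (2,1) (3,0) (3,1)] -> total=7
Click 3 (1,0) count=1: revealed 0 new [(none)] -> total=7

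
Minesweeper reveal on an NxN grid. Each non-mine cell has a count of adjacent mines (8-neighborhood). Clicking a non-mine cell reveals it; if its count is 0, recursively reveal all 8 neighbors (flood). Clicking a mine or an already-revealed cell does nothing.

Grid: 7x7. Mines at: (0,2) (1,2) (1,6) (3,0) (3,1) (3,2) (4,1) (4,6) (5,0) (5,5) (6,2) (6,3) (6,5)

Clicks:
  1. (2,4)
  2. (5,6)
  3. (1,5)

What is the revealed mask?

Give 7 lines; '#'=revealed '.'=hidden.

Click 1 (2,4) count=0: revealed 15 new [(0,3) (0,4) (0,5) (1,3) (1,4) (1,5) (2,3) (2,4) (2,5) (3,3) (3,4) (3,5) (4,3) (4,4) (4,5)] -> total=15
Click 2 (5,6) count=3: revealed 1 new [(5,6)] -> total=16
Click 3 (1,5) count=1: revealed 0 new [(none)] -> total=16

Answer: ...###.
...###.
...###.
...###.
...###.
......#
.......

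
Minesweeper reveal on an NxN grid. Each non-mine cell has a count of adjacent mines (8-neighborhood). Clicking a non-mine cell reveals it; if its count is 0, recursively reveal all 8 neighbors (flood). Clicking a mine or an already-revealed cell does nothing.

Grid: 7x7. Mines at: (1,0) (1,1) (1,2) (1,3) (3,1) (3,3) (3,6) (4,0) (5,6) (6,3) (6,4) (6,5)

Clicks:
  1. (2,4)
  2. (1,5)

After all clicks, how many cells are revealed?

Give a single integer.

Answer: 9

Derivation:
Click 1 (2,4) count=2: revealed 1 new [(2,4)] -> total=1
Click 2 (1,5) count=0: revealed 8 new [(0,4) (0,5) (0,6) (1,4) (1,5) (1,6) (2,5) (2,6)] -> total=9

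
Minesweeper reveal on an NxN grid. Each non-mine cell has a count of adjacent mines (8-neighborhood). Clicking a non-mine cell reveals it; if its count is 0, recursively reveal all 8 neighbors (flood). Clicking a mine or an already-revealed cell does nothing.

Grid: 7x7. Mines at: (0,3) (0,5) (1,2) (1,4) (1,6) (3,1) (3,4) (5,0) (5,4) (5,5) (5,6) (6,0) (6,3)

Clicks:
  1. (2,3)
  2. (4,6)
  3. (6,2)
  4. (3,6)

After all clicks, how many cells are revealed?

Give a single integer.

Answer: 8

Derivation:
Click 1 (2,3) count=3: revealed 1 new [(2,3)] -> total=1
Click 2 (4,6) count=2: revealed 1 new [(4,6)] -> total=2
Click 3 (6,2) count=1: revealed 1 new [(6,2)] -> total=3
Click 4 (3,6) count=0: revealed 5 new [(2,5) (2,6) (3,5) (3,6) (4,5)] -> total=8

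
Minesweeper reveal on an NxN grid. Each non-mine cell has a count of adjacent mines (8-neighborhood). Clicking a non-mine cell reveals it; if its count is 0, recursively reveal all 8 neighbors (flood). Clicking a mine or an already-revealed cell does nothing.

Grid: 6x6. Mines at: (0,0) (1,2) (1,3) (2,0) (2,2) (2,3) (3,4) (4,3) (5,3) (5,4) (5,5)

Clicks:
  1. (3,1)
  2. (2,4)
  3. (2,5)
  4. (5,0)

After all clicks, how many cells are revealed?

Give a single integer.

Answer: 11

Derivation:
Click 1 (3,1) count=2: revealed 1 new [(3,1)] -> total=1
Click 2 (2,4) count=3: revealed 1 new [(2,4)] -> total=2
Click 3 (2,5) count=1: revealed 1 new [(2,5)] -> total=3
Click 4 (5,0) count=0: revealed 8 new [(3,0) (3,2) (4,0) (4,1) (4,2) (5,0) (5,1) (5,2)] -> total=11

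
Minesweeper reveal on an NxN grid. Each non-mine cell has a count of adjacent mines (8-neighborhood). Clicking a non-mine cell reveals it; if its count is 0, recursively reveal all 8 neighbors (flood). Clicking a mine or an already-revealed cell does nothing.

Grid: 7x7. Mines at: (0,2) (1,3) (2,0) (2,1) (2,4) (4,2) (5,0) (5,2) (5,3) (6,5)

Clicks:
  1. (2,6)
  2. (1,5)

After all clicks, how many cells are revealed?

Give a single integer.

Click 1 (2,6) count=0: revealed 17 new [(0,4) (0,5) (0,6) (1,4) (1,5) (1,6) (2,5) (2,6) (3,4) (3,5) (3,6) (4,4) (4,5) (4,6) (5,4) (5,5) (5,6)] -> total=17
Click 2 (1,5) count=1: revealed 0 new [(none)] -> total=17

Answer: 17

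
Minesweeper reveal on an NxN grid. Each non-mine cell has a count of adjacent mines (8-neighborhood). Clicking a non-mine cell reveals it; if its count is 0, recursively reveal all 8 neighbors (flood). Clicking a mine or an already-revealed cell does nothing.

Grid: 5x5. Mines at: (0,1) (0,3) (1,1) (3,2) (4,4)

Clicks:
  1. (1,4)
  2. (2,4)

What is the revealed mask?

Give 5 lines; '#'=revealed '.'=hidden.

Answer: .....
...##
...##
...##
.....

Derivation:
Click 1 (1,4) count=1: revealed 1 new [(1,4)] -> total=1
Click 2 (2,4) count=0: revealed 5 new [(1,3) (2,3) (2,4) (3,3) (3,4)] -> total=6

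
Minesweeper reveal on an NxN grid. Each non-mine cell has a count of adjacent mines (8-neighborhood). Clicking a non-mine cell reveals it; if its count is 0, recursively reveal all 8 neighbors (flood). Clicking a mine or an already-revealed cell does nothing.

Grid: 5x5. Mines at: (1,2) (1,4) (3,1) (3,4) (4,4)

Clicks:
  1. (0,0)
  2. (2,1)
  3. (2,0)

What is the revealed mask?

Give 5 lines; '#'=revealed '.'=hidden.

Click 1 (0,0) count=0: revealed 6 new [(0,0) (0,1) (1,0) (1,1) (2,0) (2,1)] -> total=6
Click 2 (2,1) count=2: revealed 0 new [(none)] -> total=6
Click 3 (2,0) count=1: revealed 0 new [(none)] -> total=6

Answer: ##...
##...
##...
.....
.....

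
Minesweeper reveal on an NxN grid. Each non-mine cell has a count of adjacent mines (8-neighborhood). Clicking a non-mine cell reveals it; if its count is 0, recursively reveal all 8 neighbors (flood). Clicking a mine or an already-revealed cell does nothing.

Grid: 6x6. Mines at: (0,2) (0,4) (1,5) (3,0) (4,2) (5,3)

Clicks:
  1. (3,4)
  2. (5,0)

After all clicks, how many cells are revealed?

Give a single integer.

Click 1 (3,4) count=0: revealed 19 new [(1,1) (1,2) (1,3) (1,4) (2,1) (2,2) (2,3) (2,4) (2,5) (3,1) (3,2) (3,3) (3,4) (3,5) (4,3) (4,4) (4,5) (5,4) (5,5)] -> total=19
Click 2 (5,0) count=0: revealed 4 new [(4,0) (4,1) (5,0) (5,1)] -> total=23

Answer: 23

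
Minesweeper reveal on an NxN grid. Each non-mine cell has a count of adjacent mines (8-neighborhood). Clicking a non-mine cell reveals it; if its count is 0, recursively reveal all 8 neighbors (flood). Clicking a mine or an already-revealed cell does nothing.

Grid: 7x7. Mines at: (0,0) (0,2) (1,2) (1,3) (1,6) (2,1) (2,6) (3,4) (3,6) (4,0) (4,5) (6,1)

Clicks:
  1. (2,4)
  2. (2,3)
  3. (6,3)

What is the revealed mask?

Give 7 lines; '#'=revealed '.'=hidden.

Answer: .......
.......
...##..
.###...
.####..
.######
..#####

Derivation:
Click 1 (2,4) count=2: revealed 1 new [(2,4)] -> total=1
Click 2 (2,3) count=3: revealed 1 new [(2,3)] -> total=2
Click 3 (6,3) count=0: revealed 18 new [(3,1) (3,2) (3,3) (4,1) (4,2) (4,3) (4,4) (5,1) (5,2) (5,3) (5,4) (5,5) (5,6) (6,2) (6,3) (6,4) (6,5) (6,6)] -> total=20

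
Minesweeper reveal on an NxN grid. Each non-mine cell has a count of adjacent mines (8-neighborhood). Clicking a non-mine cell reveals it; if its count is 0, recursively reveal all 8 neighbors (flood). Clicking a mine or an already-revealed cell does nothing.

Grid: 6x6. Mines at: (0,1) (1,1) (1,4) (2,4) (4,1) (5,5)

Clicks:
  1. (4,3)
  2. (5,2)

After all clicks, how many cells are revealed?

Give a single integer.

Click 1 (4,3) count=0: revealed 9 new [(3,2) (3,3) (3,4) (4,2) (4,3) (4,4) (5,2) (5,3) (5,4)] -> total=9
Click 2 (5,2) count=1: revealed 0 new [(none)] -> total=9

Answer: 9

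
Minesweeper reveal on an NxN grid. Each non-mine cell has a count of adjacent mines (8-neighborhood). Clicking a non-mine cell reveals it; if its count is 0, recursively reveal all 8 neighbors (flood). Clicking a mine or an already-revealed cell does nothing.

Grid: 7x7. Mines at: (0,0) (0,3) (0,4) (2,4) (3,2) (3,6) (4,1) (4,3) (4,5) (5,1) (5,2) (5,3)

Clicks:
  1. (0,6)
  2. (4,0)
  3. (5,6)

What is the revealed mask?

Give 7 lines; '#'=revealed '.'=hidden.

Click 1 (0,6) count=0: revealed 6 new [(0,5) (0,6) (1,5) (1,6) (2,5) (2,6)] -> total=6
Click 2 (4,0) count=2: revealed 1 new [(4,0)] -> total=7
Click 3 (5,6) count=1: revealed 1 new [(5,6)] -> total=8

Answer: .....##
.....##
.....##
.......
#......
......#
.......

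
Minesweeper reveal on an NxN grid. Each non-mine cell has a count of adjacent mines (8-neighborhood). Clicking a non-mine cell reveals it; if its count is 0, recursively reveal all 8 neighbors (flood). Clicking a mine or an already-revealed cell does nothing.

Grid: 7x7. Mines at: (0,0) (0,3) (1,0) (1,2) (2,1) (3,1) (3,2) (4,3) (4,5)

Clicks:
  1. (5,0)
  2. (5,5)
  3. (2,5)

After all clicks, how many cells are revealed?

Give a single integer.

Click 1 (5,0) count=0: revealed 17 new [(4,0) (4,1) (4,2) (5,0) (5,1) (5,2) (5,3) (5,4) (5,5) (5,6) (6,0) (6,1) (6,2) (6,3) (6,4) (6,5) (6,6)] -> total=17
Click 2 (5,5) count=1: revealed 0 new [(none)] -> total=17
Click 3 (2,5) count=0: revealed 15 new [(0,4) (0,5) (0,6) (1,3) (1,4) (1,5) (1,6) (2,3) (2,4) (2,5) (2,6) (3,3) (3,4) (3,5) (3,6)] -> total=32

Answer: 32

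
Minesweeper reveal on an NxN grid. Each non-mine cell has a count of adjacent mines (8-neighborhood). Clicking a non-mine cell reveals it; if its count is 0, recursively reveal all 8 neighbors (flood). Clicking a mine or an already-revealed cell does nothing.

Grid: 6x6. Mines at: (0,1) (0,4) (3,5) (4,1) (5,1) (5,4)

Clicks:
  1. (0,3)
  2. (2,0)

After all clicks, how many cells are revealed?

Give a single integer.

Click 1 (0,3) count=1: revealed 1 new [(0,3)] -> total=1
Click 2 (2,0) count=0: revealed 18 new [(1,0) (1,1) (1,2) (1,3) (1,4) (2,0) (2,1) (2,2) (2,3) (2,4) (3,0) (3,1) (3,2) (3,3) (3,4) (4,2) (4,3) (4,4)] -> total=19

Answer: 19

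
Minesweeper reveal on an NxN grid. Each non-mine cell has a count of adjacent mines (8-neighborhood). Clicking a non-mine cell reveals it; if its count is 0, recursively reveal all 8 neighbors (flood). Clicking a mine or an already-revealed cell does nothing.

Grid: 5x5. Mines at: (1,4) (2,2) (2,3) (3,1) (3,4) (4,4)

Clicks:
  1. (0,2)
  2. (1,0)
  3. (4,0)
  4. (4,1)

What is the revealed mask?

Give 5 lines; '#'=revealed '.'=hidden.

Answer: ####.
####.
##...
.....
##...

Derivation:
Click 1 (0,2) count=0: revealed 10 new [(0,0) (0,1) (0,2) (0,3) (1,0) (1,1) (1,2) (1,3) (2,0) (2,1)] -> total=10
Click 2 (1,0) count=0: revealed 0 new [(none)] -> total=10
Click 3 (4,0) count=1: revealed 1 new [(4,0)] -> total=11
Click 4 (4,1) count=1: revealed 1 new [(4,1)] -> total=12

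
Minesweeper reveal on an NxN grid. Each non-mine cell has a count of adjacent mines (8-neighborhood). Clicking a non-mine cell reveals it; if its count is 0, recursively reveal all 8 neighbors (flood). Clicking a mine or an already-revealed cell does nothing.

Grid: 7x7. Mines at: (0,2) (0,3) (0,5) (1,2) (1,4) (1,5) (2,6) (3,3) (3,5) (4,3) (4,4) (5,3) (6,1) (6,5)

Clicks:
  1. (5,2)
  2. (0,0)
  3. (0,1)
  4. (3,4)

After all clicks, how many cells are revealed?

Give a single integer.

Click 1 (5,2) count=3: revealed 1 new [(5,2)] -> total=1
Click 2 (0,0) count=0: revealed 15 new [(0,0) (0,1) (1,0) (1,1) (2,0) (2,1) (2,2) (3,0) (3,1) (3,2) (4,0) (4,1) (4,2) (5,0) (5,1)] -> total=16
Click 3 (0,1) count=2: revealed 0 new [(none)] -> total=16
Click 4 (3,4) count=4: revealed 1 new [(3,4)] -> total=17

Answer: 17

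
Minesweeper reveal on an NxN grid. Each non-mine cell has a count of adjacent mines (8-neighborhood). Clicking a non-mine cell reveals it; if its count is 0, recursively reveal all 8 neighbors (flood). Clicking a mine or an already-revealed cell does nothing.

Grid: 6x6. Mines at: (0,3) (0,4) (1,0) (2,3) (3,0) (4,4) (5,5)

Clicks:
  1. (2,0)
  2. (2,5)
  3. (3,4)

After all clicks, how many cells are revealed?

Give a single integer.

Answer: 7

Derivation:
Click 1 (2,0) count=2: revealed 1 new [(2,0)] -> total=1
Click 2 (2,5) count=0: revealed 6 new [(1,4) (1,5) (2,4) (2,5) (3,4) (3,5)] -> total=7
Click 3 (3,4) count=2: revealed 0 new [(none)] -> total=7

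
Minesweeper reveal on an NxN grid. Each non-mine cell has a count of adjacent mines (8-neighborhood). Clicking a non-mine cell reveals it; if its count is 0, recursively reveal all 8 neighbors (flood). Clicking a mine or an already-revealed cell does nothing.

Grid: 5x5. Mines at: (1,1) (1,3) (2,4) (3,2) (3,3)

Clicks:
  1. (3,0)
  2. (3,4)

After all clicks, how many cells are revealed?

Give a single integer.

Click 1 (3,0) count=0: revealed 6 new [(2,0) (2,1) (3,0) (3,1) (4,0) (4,1)] -> total=6
Click 2 (3,4) count=2: revealed 1 new [(3,4)] -> total=7

Answer: 7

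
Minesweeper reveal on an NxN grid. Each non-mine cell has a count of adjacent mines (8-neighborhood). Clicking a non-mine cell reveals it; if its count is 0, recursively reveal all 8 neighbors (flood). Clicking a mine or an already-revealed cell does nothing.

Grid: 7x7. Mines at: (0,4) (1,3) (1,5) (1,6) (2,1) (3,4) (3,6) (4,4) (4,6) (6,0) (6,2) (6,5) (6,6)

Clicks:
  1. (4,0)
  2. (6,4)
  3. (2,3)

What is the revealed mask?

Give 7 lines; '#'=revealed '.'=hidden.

Click 1 (4,0) count=0: revealed 12 new [(3,0) (3,1) (3,2) (3,3) (4,0) (4,1) (4,2) (4,3) (5,0) (5,1) (5,2) (5,3)] -> total=12
Click 2 (6,4) count=1: revealed 1 new [(6,4)] -> total=13
Click 3 (2,3) count=2: revealed 1 new [(2,3)] -> total=14

Answer: .......
.......
...#...
####...
####...
####...
....#..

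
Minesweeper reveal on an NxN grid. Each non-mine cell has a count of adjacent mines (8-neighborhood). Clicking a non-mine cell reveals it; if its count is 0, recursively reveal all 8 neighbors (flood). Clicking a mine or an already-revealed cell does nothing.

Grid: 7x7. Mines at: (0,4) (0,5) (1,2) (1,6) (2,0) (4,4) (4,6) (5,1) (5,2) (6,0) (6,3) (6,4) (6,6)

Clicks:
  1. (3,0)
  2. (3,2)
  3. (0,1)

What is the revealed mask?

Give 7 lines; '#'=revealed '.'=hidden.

Answer: .#.....
.......
.###...
####...
.###...
.......
.......

Derivation:
Click 1 (3,0) count=1: revealed 1 new [(3,0)] -> total=1
Click 2 (3,2) count=0: revealed 9 new [(2,1) (2,2) (2,3) (3,1) (3,2) (3,3) (4,1) (4,2) (4,3)] -> total=10
Click 3 (0,1) count=1: revealed 1 new [(0,1)] -> total=11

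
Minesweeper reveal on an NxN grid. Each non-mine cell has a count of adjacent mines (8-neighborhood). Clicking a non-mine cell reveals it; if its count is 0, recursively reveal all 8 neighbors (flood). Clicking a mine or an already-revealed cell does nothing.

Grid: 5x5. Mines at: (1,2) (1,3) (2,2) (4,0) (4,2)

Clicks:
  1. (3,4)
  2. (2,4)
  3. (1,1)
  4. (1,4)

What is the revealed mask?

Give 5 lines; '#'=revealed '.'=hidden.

Answer: .....
.#..#
...##
...##
...##

Derivation:
Click 1 (3,4) count=0: revealed 6 new [(2,3) (2,4) (3,3) (3,4) (4,3) (4,4)] -> total=6
Click 2 (2,4) count=1: revealed 0 new [(none)] -> total=6
Click 3 (1,1) count=2: revealed 1 new [(1,1)] -> total=7
Click 4 (1,4) count=1: revealed 1 new [(1,4)] -> total=8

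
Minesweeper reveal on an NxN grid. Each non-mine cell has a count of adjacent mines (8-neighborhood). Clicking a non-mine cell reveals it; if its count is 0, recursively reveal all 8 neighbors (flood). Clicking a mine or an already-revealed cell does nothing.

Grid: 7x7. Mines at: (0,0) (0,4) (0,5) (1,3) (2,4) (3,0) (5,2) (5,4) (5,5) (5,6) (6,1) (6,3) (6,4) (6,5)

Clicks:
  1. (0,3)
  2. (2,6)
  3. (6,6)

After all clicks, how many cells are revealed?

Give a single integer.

Answer: 10

Derivation:
Click 1 (0,3) count=2: revealed 1 new [(0,3)] -> total=1
Click 2 (2,6) count=0: revealed 8 new [(1,5) (1,6) (2,5) (2,6) (3,5) (3,6) (4,5) (4,6)] -> total=9
Click 3 (6,6) count=3: revealed 1 new [(6,6)] -> total=10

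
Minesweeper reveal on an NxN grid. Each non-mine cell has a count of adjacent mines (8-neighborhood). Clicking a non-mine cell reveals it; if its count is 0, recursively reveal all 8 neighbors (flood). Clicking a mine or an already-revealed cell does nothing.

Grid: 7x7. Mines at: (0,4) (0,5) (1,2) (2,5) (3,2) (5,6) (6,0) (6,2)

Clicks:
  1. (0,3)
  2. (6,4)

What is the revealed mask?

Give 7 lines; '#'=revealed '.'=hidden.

Answer: ...#...
.......
.......
...###.
...###.
...###.
...###.

Derivation:
Click 1 (0,3) count=2: revealed 1 new [(0,3)] -> total=1
Click 2 (6,4) count=0: revealed 12 new [(3,3) (3,4) (3,5) (4,3) (4,4) (4,5) (5,3) (5,4) (5,5) (6,3) (6,4) (6,5)] -> total=13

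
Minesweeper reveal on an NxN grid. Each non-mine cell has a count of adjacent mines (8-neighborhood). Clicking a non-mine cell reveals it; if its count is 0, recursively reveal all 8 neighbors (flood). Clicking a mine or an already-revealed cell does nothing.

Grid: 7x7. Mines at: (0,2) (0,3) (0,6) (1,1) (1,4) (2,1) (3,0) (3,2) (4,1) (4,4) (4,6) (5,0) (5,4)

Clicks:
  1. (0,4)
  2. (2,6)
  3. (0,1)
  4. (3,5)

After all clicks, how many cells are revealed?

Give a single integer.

Answer: 8

Derivation:
Click 1 (0,4) count=2: revealed 1 new [(0,4)] -> total=1
Click 2 (2,6) count=0: revealed 6 new [(1,5) (1,6) (2,5) (2,6) (3,5) (3,6)] -> total=7
Click 3 (0,1) count=2: revealed 1 new [(0,1)] -> total=8
Click 4 (3,5) count=2: revealed 0 new [(none)] -> total=8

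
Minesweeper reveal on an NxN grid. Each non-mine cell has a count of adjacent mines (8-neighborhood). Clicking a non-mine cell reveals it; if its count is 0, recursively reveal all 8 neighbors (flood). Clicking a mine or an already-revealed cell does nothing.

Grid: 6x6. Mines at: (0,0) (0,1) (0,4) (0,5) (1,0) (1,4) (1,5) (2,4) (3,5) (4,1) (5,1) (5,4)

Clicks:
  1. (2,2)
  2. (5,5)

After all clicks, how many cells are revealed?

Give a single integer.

Click 1 (2,2) count=0: revealed 9 new [(1,1) (1,2) (1,3) (2,1) (2,2) (2,3) (3,1) (3,2) (3,3)] -> total=9
Click 2 (5,5) count=1: revealed 1 new [(5,5)] -> total=10

Answer: 10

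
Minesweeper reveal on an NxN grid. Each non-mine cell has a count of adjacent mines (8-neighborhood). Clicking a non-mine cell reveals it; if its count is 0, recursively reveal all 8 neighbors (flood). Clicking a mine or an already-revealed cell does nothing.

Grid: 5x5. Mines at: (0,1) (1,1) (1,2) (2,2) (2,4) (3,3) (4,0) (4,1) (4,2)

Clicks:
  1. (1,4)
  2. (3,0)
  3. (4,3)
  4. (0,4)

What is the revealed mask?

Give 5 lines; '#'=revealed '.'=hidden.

Answer: ...##
...##
.....
#....
...#.

Derivation:
Click 1 (1,4) count=1: revealed 1 new [(1,4)] -> total=1
Click 2 (3,0) count=2: revealed 1 new [(3,0)] -> total=2
Click 3 (4,3) count=2: revealed 1 new [(4,3)] -> total=3
Click 4 (0,4) count=0: revealed 3 new [(0,3) (0,4) (1,3)] -> total=6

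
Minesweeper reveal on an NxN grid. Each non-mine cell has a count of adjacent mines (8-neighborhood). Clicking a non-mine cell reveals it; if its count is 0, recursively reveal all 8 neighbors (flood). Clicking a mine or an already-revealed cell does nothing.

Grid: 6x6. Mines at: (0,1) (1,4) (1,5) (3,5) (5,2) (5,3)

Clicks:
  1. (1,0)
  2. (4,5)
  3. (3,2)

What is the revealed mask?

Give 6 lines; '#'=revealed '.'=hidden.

Click 1 (1,0) count=1: revealed 1 new [(1,0)] -> total=1
Click 2 (4,5) count=1: revealed 1 new [(4,5)] -> total=2
Click 3 (3,2) count=0: revealed 20 new [(1,1) (1,2) (1,3) (2,0) (2,1) (2,2) (2,3) (2,4) (3,0) (3,1) (3,2) (3,3) (3,4) (4,0) (4,1) (4,2) (4,3) (4,4) (5,0) (5,1)] -> total=22

Answer: ......
####..
#####.
#####.
######
##....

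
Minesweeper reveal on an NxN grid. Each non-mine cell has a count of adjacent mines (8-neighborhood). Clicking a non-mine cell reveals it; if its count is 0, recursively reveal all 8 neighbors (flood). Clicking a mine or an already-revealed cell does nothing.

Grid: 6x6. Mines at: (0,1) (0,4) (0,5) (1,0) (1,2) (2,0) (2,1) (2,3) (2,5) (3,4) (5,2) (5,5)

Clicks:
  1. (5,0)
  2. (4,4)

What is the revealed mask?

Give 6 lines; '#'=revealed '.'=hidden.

Answer: ......
......
......
##....
##..#.
##....

Derivation:
Click 1 (5,0) count=0: revealed 6 new [(3,0) (3,1) (4,0) (4,1) (5,0) (5,1)] -> total=6
Click 2 (4,4) count=2: revealed 1 new [(4,4)] -> total=7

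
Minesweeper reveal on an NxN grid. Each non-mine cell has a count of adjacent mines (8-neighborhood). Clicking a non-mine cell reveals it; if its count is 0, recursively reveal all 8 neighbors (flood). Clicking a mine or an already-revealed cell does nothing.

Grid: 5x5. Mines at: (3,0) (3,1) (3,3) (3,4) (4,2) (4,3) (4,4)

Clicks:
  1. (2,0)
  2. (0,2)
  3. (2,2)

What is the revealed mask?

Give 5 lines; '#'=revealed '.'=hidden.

Answer: #####
#####
#####
.....
.....

Derivation:
Click 1 (2,0) count=2: revealed 1 new [(2,0)] -> total=1
Click 2 (0,2) count=0: revealed 14 new [(0,0) (0,1) (0,2) (0,3) (0,4) (1,0) (1,1) (1,2) (1,3) (1,4) (2,1) (2,2) (2,3) (2,4)] -> total=15
Click 3 (2,2) count=2: revealed 0 new [(none)] -> total=15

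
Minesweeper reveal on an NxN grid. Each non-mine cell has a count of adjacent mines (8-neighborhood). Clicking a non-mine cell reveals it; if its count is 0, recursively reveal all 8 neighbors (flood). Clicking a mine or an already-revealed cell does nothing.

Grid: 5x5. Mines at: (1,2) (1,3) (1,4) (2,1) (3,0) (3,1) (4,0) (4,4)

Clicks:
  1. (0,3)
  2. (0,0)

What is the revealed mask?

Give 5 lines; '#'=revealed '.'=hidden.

Click 1 (0,3) count=3: revealed 1 new [(0,3)] -> total=1
Click 2 (0,0) count=0: revealed 4 new [(0,0) (0,1) (1,0) (1,1)] -> total=5

Answer: ##.#.
##...
.....
.....
.....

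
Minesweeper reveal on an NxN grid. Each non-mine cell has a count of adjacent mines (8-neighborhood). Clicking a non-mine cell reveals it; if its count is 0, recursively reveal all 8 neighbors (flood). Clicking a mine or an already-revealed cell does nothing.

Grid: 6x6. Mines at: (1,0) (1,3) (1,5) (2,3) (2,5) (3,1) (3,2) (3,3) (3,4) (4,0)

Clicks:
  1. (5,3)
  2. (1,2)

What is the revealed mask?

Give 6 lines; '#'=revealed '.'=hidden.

Answer: ......
..#...
......
......
.#####
.#####

Derivation:
Click 1 (5,3) count=0: revealed 10 new [(4,1) (4,2) (4,3) (4,4) (4,5) (5,1) (5,2) (5,3) (5,4) (5,5)] -> total=10
Click 2 (1,2) count=2: revealed 1 new [(1,2)] -> total=11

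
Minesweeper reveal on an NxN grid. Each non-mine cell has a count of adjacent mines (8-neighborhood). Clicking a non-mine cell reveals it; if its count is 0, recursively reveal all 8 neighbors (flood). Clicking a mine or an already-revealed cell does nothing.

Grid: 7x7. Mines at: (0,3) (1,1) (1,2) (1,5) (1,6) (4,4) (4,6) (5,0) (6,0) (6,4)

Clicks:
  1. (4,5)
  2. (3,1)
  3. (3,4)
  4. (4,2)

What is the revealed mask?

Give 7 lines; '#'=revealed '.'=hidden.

Click 1 (4,5) count=2: revealed 1 new [(4,5)] -> total=1
Click 2 (3,1) count=0: revealed 18 new [(2,0) (2,1) (2,2) (2,3) (3,0) (3,1) (3,2) (3,3) (4,0) (4,1) (4,2) (4,3) (5,1) (5,2) (5,3) (6,1) (6,2) (6,3)] -> total=19
Click 3 (3,4) count=1: revealed 1 new [(3,4)] -> total=20
Click 4 (4,2) count=0: revealed 0 new [(none)] -> total=20

Answer: .......
.......
####...
#####..
####.#.
.###...
.###...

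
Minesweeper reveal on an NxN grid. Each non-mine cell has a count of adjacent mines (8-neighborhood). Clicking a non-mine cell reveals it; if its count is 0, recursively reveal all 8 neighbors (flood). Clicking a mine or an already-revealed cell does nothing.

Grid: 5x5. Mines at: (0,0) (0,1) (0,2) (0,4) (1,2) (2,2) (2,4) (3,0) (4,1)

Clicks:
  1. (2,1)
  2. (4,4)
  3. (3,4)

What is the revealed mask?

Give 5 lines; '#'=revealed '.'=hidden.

Answer: .....
.....
.#...
..###
..###

Derivation:
Click 1 (2,1) count=3: revealed 1 new [(2,1)] -> total=1
Click 2 (4,4) count=0: revealed 6 new [(3,2) (3,3) (3,4) (4,2) (4,3) (4,4)] -> total=7
Click 3 (3,4) count=1: revealed 0 new [(none)] -> total=7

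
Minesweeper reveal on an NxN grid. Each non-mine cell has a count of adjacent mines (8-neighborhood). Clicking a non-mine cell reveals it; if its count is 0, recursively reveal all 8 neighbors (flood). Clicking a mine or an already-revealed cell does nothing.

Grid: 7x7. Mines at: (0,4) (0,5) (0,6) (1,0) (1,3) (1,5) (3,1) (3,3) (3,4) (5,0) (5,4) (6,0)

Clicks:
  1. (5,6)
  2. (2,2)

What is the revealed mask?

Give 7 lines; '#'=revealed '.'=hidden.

Click 1 (5,6) count=0: revealed 10 new [(2,5) (2,6) (3,5) (3,6) (4,5) (4,6) (5,5) (5,6) (6,5) (6,6)] -> total=10
Click 2 (2,2) count=3: revealed 1 new [(2,2)] -> total=11

Answer: .......
.......
..#..##
.....##
.....##
.....##
.....##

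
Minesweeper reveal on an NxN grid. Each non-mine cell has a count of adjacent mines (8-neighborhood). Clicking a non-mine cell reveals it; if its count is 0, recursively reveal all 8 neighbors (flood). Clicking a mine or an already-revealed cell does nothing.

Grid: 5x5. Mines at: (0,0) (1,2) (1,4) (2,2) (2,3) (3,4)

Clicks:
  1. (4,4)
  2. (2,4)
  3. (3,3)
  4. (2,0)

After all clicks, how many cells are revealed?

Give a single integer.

Answer: 14

Derivation:
Click 1 (4,4) count=1: revealed 1 new [(4,4)] -> total=1
Click 2 (2,4) count=3: revealed 1 new [(2,4)] -> total=2
Click 3 (3,3) count=3: revealed 1 new [(3,3)] -> total=3
Click 4 (2,0) count=0: revealed 11 new [(1,0) (1,1) (2,0) (2,1) (3,0) (3,1) (3,2) (4,0) (4,1) (4,2) (4,3)] -> total=14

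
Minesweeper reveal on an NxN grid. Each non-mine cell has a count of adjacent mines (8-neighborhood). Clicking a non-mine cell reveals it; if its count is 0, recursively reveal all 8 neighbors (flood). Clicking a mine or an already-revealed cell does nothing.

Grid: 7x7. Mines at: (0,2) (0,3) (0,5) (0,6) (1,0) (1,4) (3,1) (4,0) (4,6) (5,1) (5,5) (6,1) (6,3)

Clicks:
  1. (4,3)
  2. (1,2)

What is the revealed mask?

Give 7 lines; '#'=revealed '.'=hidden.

Click 1 (4,3) count=0: revealed 15 new [(2,2) (2,3) (2,4) (2,5) (3,2) (3,3) (3,4) (3,5) (4,2) (4,3) (4,4) (4,5) (5,2) (5,3) (5,4)] -> total=15
Click 2 (1,2) count=2: revealed 1 new [(1,2)] -> total=16

Answer: .......
..#....
..####.
..####.
..####.
..###..
.......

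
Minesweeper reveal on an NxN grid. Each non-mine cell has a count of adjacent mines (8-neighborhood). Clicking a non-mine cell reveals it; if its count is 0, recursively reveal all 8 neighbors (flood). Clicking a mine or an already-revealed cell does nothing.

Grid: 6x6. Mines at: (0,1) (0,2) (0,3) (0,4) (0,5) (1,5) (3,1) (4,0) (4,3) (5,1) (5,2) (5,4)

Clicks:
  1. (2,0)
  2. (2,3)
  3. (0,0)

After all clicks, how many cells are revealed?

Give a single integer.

Answer: 11

Derivation:
Click 1 (2,0) count=1: revealed 1 new [(2,0)] -> total=1
Click 2 (2,3) count=0: revealed 9 new [(1,2) (1,3) (1,4) (2,2) (2,3) (2,4) (3,2) (3,3) (3,4)] -> total=10
Click 3 (0,0) count=1: revealed 1 new [(0,0)] -> total=11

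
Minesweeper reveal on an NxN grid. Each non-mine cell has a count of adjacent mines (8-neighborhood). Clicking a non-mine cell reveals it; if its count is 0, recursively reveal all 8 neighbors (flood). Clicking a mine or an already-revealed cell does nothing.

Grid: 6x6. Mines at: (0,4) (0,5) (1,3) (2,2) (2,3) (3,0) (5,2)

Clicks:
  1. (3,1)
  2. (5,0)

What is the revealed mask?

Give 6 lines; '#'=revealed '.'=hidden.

Answer: ......
......
......
.#....
##....
##....

Derivation:
Click 1 (3,1) count=2: revealed 1 new [(3,1)] -> total=1
Click 2 (5,0) count=0: revealed 4 new [(4,0) (4,1) (5,0) (5,1)] -> total=5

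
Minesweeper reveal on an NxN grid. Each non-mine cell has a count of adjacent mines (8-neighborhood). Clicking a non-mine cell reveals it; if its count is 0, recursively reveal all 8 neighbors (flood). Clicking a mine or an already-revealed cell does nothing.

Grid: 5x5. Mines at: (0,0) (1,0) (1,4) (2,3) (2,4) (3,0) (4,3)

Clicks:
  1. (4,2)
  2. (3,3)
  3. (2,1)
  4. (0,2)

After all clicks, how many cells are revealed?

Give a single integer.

Answer: 9

Derivation:
Click 1 (4,2) count=1: revealed 1 new [(4,2)] -> total=1
Click 2 (3,3) count=3: revealed 1 new [(3,3)] -> total=2
Click 3 (2,1) count=2: revealed 1 new [(2,1)] -> total=3
Click 4 (0,2) count=0: revealed 6 new [(0,1) (0,2) (0,3) (1,1) (1,2) (1,3)] -> total=9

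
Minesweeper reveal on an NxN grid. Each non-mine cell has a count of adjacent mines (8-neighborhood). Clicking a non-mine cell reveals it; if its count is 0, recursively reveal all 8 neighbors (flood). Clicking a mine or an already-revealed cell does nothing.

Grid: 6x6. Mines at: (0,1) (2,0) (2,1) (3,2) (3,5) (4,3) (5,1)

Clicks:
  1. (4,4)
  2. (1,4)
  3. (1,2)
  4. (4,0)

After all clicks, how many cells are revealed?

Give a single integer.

Answer: 14

Derivation:
Click 1 (4,4) count=2: revealed 1 new [(4,4)] -> total=1
Click 2 (1,4) count=0: revealed 12 new [(0,2) (0,3) (0,4) (0,5) (1,2) (1,3) (1,4) (1,5) (2,2) (2,3) (2,4) (2,5)] -> total=13
Click 3 (1,2) count=2: revealed 0 new [(none)] -> total=13
Click 4 (4,0) count=1: revealed 1 new [(4,0)] -> total=14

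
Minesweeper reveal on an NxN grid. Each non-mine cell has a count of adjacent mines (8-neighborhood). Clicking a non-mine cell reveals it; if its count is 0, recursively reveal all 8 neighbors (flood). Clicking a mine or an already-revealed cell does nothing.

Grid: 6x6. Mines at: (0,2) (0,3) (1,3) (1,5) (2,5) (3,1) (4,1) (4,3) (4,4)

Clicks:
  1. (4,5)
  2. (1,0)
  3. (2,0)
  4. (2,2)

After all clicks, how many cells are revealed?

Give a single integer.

Answer: 8

Derivation:
Click 1 (4,5) count=1: revealed 1 new [(4,5)] -> total=1
Click 2 (1,0) count=0: revealed 6 new [(0,0) (0,1) (1,0) (1,1) (2,0) (2,1)] -> total=7
Click 3 (2,0) count=1: revealed 0 new [(none)] -> total=7
Click 4 (2,2) count=2: revealed 1 new [(2,2)] -> total=8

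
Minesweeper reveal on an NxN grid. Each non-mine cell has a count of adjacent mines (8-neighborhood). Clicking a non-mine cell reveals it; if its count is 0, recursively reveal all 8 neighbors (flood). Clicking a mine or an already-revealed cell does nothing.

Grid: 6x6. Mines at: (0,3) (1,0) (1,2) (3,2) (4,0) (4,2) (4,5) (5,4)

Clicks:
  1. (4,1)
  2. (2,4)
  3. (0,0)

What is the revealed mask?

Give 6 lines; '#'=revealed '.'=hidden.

Answer: #...##
...###
...###
...###
.#....
......

Derivation:
Click 1 (4,1) count=3: revealed 1 new [(4,1)] -> total=1
Click 2 (2,4) count=0: revealed 11 new [(0,4) (0,5) (1,3) (1,4) (1,5) (2,3) (2,4) (2,5) (3,3) (3,4) (3,5)] -> total=12
Click 3 (0,0) count=1: revealed 1 new [(0,0)] -> total=13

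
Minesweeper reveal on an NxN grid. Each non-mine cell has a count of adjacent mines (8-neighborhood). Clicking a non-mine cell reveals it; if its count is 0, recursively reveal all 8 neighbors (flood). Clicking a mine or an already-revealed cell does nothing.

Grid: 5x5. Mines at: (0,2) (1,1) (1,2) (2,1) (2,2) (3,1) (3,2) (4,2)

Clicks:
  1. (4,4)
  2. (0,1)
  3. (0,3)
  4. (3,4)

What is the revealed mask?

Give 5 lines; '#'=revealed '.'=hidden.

Answer: .#.##
...##
...##
...##
...##

Derivation:
Click 1 (4,4) count=0: revealed 10 new [(0,3) (0,4) (1,3) (1,4) (2,3) (2,4) (3,3) (3,4) (4,3) (4,4)] -> total=10
Click 2 (0,1) count=3: revealed 1 new [(0,1)] -> total=11
Click 3 (0,3) count=2: revealed 0 new [(none)] -> total=11
Click 4 (3,4) count=0: revealed 0 new [(none)] -> total=11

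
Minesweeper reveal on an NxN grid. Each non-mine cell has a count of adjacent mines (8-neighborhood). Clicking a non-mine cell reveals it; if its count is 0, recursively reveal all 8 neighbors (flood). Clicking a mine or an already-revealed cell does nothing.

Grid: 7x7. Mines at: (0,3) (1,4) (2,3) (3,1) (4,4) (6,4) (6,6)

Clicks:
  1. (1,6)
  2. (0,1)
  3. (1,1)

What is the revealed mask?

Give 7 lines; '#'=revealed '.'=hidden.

Click 1 (1,6) count=0: revealed 12 new [(0,5) (0,6) (1,5) (1,6) (2,5) (2,6) (3,5) (3,6) (4,5) (4,6) (5,5) (5,6)] -> total=12
Click 2 (0,1) count=0: revealed 9 new [(0,0) (0,1) (0,2) (1,0) (1,1) (1,2) (2,0) (2,1) (2,2)] -> total=21
Click 3 (1,1) count=0: revealed 0 new [(none)] -> total=21

Answer: ###..##
###..##
###..##
.....##
.....##
.....##
.......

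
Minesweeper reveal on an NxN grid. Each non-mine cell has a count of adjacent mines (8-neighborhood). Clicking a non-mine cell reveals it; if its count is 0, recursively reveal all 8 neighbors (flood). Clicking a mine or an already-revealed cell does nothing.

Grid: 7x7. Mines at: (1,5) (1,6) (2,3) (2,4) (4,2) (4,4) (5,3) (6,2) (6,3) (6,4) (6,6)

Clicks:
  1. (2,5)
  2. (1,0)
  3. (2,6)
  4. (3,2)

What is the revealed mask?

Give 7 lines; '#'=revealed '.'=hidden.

Click 1 (2,5) count=3: revealed 1 new [(2,5)] -> total=1
Click 2 (1,0) count=0: revealed 22 new [(0,0) (0,1) (0,2) (0,3) (0,4) (1,0) (1,1) (1,2) (1,3) (1,4) (2,0) (2,1) (2,2) (3,0) (3,1) (3,2) (4,0) (4,1) (5,0) (5,1) (6,0) (6,1)] -> total=23
Click 3 (2,6) count=2: revealed 1 new [(2,6)] -> total=24
Click 4 (3,2) count=2: revealed 0 new [(none)] -> total=24

Answer: #####..
#####..
###..##
###....
##.....
##.....
##.....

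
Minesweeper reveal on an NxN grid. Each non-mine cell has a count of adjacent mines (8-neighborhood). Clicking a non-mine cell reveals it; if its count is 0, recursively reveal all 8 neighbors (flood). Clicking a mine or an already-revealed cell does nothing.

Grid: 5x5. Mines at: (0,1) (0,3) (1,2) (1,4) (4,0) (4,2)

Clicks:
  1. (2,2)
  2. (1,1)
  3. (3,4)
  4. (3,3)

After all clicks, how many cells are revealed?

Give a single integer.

Answer: 8

Derivation:
Click 1 (2,2) count=1: revealed 1 new [(2,2)] -> total=1
Click 2 (1,1) count=2: revealed 1 new [(1,1)] -> total=2
Click 3 (3,4) count=0: revealed 6 new [(2,3) (2,4) (3,3) (3,4) (4,3) (4,4)] -> total=8
Click 4 (3,3) count=1: revealed 0 new [(none)] -> total=8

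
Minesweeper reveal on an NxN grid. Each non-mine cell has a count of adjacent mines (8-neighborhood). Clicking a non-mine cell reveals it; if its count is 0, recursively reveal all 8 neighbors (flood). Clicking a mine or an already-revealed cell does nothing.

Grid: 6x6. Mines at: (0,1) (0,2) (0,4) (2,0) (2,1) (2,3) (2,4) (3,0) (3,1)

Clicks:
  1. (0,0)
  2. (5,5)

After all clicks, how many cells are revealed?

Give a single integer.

Answer: 17

Derivation:
Click 1 (0,0) count=1: revealed 1 new [(0,0)] -> total=1
Click 2 (5,5) count=0: revealed 16 new [(3,2) (3,3) (3,4) (3,5) (4,0) (4,1) (4,2) (4,3) (4,4) (4,5) (5,0) (5,1) (5,2) (5,3) (5,4) (5,5)] -> total=17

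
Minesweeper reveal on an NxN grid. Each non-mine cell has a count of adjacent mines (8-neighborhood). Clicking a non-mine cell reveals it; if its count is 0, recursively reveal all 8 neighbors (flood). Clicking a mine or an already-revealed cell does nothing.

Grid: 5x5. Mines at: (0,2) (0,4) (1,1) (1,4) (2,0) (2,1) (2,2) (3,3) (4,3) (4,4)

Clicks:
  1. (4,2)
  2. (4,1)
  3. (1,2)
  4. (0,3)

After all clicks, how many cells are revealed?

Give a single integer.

Click 1 (4,2) count=2: revealed 1 new [(4,2)] -> total=1
Click 2 (4,1) count=0: revealed 5 new [(3,0) (3,1) (3,2) (4,0) (4,1)] -> total=6
Click 3 (1,2) count=4: revealed 1 new [(1,2)] -> total=7
Click 4 (0,3) count=3: revealed 1 new [(0,3)] -> total=8

Answer: 8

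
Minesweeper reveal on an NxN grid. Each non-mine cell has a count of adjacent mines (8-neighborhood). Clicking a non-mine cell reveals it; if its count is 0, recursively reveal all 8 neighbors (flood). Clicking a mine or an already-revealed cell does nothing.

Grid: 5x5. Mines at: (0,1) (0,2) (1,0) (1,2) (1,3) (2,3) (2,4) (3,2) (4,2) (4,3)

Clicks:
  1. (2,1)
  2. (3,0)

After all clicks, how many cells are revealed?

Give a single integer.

Click 1 (2,1) count=3: revealed 1 new [(2,1)] -> total=1
Click 2 (3,0) count=0: revealed 5 new [(2,0) (3,0) (3,1) (4,0) (4,1)] -> total=6

Answer: 6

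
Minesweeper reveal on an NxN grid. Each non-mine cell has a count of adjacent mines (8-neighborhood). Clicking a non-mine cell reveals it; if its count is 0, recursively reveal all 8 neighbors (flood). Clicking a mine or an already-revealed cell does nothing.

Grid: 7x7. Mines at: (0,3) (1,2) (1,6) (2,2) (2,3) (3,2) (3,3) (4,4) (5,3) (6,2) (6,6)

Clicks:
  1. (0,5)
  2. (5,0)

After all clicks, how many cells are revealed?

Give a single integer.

Click 1 (0,5) count=1: revealed 1 new [(0,5)] -> total=1
Click 2 (5,0) count=0: revealed 14 new [(0,0) (0,1) (1,0) (1,1) (2,0) (2,1) (3,0) (3,1) (4,0) (4,1) (5,0) (5,1) (6,0) (6,1)] -> total=15

Answer: 15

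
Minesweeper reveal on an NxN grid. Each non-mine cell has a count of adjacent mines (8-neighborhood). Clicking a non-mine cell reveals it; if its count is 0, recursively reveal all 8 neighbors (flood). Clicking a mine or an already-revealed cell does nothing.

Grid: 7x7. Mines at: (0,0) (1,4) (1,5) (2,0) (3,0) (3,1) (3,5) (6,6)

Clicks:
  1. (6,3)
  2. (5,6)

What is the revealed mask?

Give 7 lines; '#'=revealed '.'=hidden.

Answer: .......
.......
..###..
..###..
######.
#######
######.

Derivation:
Click 1 (6,3) count=0: revealed 24 new [(2,2) (2,3) (2,4) (3,2) (3,3) (3,4) (4,0) (4,1) (4,2) (4,3) (4,4) (4,5) (5,0) (5,1) (5,2) (5,3) (5,4) (5,5) (6,0) (6,1) (6,2) (6,3) (6,4) (6,5)] -> total=24
Click 2 (5,6) count=1: revealed 1 new [(5,6)] -> total=25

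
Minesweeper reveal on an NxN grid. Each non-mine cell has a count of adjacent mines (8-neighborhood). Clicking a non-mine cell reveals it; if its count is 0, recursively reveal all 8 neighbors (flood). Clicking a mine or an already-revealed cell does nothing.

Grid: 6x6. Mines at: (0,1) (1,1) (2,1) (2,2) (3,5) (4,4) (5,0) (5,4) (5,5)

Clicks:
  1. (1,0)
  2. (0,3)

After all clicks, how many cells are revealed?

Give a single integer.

Click 1 (1,0) count=3: revealed 1 new [(1,0)] -> total=1
Click 2 (0,3) count=0: revealed 11 new [(0,2) (0,3) (0,4) (0,5) (1,2) (1,3) (1,4) (1,5) (2,3) (2,4) (2,5)] -> total=12

Answer: 12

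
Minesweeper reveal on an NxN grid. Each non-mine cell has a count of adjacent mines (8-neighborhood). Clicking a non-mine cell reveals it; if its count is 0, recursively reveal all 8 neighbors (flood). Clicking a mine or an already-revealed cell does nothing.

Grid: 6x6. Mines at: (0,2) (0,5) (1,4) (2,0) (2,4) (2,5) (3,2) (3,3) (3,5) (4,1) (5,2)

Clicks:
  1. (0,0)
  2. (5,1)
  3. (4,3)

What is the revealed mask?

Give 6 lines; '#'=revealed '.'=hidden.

Answer: ##....
##....
......
......
...#..
.#....

Derivation:
Click 1 (0,0) count=0: revealed 4 new [(0,0) (0,1) (1,0) (1,1)] -> total=4
Click 2 (5,1) count=2: revealed 1 new [(5,1)] -> total=5
Click 3 (4,3) count=3: revealed 1 new [(4,3)] -> total=6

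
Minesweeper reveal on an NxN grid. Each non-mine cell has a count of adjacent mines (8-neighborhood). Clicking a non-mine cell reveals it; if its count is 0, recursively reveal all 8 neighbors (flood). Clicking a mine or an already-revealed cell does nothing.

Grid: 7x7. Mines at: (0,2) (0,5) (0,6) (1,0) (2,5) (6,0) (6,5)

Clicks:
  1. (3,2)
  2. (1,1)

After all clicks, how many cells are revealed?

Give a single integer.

Click 1 (3,2) count=0: revealed 34 new [(1,1) (1,2) (1,3) (1,4) (2,0) (2,1) (2,2) (2,3) (2,4) (3,0) (3,1) (3,2) (3,3) (3,4) (3,5) (3,6) (4,0) (4,1) (4,2) (4,3) (4,4) (4,5) (4,6) (5,0) (5,1) (5,2) (5,3) (5,4) (5,5) (5,6) (6,1) (6,2) (6,3) (6,4)] -> total=34
Click 2 (1,1) count=2: revealed 0 new [(none)] -> total=34

Answer: 34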